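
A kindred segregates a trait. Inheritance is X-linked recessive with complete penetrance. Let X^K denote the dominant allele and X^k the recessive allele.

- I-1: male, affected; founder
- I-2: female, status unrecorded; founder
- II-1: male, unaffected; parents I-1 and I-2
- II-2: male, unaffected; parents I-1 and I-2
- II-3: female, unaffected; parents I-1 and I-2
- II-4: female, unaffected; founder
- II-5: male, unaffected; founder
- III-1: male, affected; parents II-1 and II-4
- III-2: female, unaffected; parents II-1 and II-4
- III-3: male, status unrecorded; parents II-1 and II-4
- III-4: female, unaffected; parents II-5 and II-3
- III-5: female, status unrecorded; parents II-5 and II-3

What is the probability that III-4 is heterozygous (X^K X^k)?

II-5 is unaffected, so II-5 is X^K Y.
II-3 is unaffected so carries K and received k from I-1 (X^k Y), so II-3 is X^K X^k.
Their cross gives offspring ratios 1/2 X^K X^K : 1/2 X^K X^k. Conditioning on III-4 being unaffected, P(X^K X^k) = 1/2 / 1 = 1/2.

1/2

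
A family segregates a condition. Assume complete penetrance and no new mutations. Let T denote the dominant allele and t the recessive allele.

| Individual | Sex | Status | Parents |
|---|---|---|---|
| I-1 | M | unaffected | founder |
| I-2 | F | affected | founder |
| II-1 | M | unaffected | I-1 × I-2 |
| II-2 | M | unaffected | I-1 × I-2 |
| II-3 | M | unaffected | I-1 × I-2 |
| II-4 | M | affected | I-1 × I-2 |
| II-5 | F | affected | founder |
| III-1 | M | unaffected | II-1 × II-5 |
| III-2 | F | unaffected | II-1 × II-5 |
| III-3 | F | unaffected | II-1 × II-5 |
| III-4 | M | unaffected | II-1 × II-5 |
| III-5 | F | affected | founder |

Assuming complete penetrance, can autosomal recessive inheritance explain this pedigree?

A consistent assignment under autosomal recessive exists: I-1 Tt, I-2 tt, II-1 Tt, II-2 Tt, II-3 Tt, II-4 tt, II-5 tt, III-1 Tt, III-2 Tt, III-3 Tt, III-4 Tt, III-5 tt.
In this assignment every recorded phenotype matches its genotype and every non-founder's genotype is obtainable from its parents' genotypes, so the pedigree is consistent.

Yes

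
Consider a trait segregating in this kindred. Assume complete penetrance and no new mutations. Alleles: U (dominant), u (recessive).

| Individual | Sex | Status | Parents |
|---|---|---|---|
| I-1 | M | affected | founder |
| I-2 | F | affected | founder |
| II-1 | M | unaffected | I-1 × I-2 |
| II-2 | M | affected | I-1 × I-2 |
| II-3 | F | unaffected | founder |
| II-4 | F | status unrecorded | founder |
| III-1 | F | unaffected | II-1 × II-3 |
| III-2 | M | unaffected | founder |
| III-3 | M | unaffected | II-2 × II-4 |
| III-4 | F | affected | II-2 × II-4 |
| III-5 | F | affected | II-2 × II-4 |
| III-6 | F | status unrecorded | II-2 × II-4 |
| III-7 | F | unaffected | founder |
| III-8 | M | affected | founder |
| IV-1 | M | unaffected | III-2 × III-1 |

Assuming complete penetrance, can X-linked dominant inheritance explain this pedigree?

A consistent assignment under X-linked dominant exists: I-1 X^U Y, I-2 X^U X^u, II-1 X^u Y, II-2 X^U Y, II-3 X^u X^u, II-4 X^U X^u, III-1 X^u X^u, III-2 X^u Y, III-3 X^u Y, III-4 X^U X^U, III-5 X^U X^U, III-6 X^U X^U, III-7 X^u X^u, III-8 X^U Y, IV-1 X^u Y.
In this assignment every recorded phenotype matches its genotype and every non-founder's genotype is obtainable from its parents' genotypes, so the pedigree is consistent.

Yes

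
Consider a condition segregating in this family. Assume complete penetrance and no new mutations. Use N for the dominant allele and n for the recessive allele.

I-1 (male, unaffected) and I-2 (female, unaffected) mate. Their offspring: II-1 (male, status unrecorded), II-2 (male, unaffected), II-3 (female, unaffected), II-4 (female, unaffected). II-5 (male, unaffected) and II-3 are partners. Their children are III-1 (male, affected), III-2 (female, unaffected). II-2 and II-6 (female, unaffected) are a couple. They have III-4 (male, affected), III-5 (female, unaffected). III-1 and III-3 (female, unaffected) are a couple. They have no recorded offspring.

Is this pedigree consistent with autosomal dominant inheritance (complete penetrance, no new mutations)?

Under autosomal dominant, III-1 (affected, male) cannot arise from II-5 (unaffected) × II-3 (unaffected).

No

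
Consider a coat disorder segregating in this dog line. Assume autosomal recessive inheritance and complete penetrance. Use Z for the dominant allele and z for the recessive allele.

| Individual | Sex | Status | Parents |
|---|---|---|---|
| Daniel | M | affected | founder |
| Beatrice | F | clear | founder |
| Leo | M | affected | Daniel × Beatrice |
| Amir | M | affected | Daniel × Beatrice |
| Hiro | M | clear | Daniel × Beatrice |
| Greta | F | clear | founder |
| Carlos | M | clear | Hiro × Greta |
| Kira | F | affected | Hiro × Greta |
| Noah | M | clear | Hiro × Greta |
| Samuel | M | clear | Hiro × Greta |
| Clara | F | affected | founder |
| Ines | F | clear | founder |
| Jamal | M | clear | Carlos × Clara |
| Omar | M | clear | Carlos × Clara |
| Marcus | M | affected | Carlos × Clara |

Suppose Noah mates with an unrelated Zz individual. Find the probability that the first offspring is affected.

Hiro is clear so carries Z and received z from Daniel (zz), so Hiro is Zz.
Greta is clear so carries Z and passed z to Kira (zz), so Greta is Zz.
Noah is a clear offspring of Hiro (Zz) × Greta (Zz), whose cross gives 1/4 ZZ : 1/2 Zz : 1/4 zz; conditioning on being clear, Noah is ZZ with probability 1/3, Zz with probability 2/3.
Summing over parental genotype combinations, P(offspring is affected) = 2/3·1/4 = 1/6.

1/6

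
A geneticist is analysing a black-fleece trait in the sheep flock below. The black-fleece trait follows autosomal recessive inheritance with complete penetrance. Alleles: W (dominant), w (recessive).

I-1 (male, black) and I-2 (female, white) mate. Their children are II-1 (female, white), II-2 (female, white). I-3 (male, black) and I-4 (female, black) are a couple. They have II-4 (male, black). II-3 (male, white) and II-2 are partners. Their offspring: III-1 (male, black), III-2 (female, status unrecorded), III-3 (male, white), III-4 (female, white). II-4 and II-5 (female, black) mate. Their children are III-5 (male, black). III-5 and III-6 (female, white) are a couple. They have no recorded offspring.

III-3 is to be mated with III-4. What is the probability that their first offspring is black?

II-3 is white so carries W and passed w to III-1 (ww), so II-3 is Ww.
II-2 is white so carries W and received w from I-1 (ww), so II-2 is Ww.
III-3 is a white offspring of II-3 (Ww) × II-2 (Ww), whose cross gives 1/4 WW : 1/2 Ww : 1/4 ww; conditioning on being white, III-3 is WW with probability 1/3, Ww with probability 2/3.
III-4 is a white offspring of II-3 (Ww) × II-2 (Ww), whose cross gives 1/4 WW : 1/2 Ww : 1/4 ww; conditioning on being white, III-4 is WW with probability 1/3, Ww with probability 2/3.
Summing over parental genotype combinations, P(offspring is black) = 4/9·1/4 = 1/9.

1/9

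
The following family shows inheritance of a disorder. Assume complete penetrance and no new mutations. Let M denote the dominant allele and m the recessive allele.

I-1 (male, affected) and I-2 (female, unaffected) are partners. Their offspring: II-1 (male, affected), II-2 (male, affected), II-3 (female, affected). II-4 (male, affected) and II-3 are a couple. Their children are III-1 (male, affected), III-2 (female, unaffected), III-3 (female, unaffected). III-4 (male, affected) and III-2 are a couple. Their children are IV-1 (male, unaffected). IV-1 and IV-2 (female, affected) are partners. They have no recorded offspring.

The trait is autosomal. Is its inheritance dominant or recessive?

dominant

II-4 and II-3 are both affected yet have an unaffected child III-2. Under a recessive model two affected parents are homozygous and every child would be affected, so the trait cannot be recessive.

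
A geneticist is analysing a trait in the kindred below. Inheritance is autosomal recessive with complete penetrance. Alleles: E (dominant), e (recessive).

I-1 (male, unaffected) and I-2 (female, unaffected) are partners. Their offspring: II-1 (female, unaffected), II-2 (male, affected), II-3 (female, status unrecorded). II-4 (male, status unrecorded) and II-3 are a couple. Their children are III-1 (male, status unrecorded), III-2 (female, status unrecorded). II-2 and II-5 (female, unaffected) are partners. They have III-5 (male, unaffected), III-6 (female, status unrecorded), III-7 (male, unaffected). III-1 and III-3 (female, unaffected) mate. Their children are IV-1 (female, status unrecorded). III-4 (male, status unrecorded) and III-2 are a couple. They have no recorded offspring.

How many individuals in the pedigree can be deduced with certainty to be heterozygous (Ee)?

Obligate heterozygotes: I-1 is unaffected so carries E and passed e to II-2 (ee), so I-1 is Ee; I-2 is unaffected so carries E and passed e to II-2 (ee), so I-2 is Ee; III-5 is unaffected so carries E and received e from II-2 (ee), so III-5 is Ee; III-7 is unaffected so carries E and received e from II-2 (ee), so III-7 is Ee.
Every other individual is either homozygous by phenotype or has at least one consistent homozygous assignment, so the count is 4.

4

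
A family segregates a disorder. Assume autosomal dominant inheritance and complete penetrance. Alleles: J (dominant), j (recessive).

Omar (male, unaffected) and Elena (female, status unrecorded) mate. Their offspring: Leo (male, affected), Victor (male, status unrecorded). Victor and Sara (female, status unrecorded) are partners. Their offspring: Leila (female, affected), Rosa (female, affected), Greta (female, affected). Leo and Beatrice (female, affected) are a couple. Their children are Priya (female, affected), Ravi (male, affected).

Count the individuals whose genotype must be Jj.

1

Obligate heterozygotes: Leo is affected so carries J and received j from Omar (jj), so Leo is Jj.
Every other individual is either homozygous by phenotype or has at least one consistent homozygous assignment, so the count is 1.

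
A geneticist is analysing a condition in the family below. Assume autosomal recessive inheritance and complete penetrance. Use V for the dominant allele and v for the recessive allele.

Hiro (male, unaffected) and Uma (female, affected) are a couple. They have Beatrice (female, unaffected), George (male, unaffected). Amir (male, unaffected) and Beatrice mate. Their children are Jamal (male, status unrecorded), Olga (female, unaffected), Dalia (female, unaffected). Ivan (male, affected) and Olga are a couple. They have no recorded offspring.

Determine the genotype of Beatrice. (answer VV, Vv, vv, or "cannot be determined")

From phenotype alone, Beatrice is VV or Vv.
Beatrice is unaffected so carries V and received v from Uma (vv), so Beatrice is Vv.

Vv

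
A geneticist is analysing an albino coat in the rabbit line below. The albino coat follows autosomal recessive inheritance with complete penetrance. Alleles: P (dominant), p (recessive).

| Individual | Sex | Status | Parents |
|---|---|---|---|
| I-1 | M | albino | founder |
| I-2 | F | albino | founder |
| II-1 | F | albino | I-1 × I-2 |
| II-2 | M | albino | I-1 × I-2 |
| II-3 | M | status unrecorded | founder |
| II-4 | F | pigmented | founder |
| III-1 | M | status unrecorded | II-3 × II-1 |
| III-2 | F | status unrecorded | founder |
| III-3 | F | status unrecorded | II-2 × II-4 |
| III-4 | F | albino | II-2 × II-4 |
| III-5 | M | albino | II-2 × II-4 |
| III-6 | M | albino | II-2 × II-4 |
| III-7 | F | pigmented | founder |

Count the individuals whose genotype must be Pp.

1

Obligate heterozygotes: II-4 is pigmented so carries P and passed p to III-4 (pp), so II-4 is Pp.
Every other individual is either homozygous by phenotype or has at least one consistent homozygous assignment, so the count is 1.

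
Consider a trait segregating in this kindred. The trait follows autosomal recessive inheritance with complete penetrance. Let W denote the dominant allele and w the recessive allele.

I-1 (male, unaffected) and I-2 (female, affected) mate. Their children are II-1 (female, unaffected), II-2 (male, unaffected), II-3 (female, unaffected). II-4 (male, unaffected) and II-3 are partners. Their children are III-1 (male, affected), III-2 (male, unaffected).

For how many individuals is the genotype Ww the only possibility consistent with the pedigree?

Obligate heterozygotes: II-1 is unaffected so carries W and received w from I-2 (ww), so II-1 is Ww; II-2 is unaffected so carries W and received w from I-2 (ww), so II-2 is Ww; II-3 is unaffected so carries W and received w from I-2 (ww), so II-3 is Ww; II-4 is unaffected so carries W and passed w to III-1 (ww), so II-4 is Ww.
Every other individual is either homozygous by phenotype or has at least one consistent homozygous assignment, so the count is 4.

4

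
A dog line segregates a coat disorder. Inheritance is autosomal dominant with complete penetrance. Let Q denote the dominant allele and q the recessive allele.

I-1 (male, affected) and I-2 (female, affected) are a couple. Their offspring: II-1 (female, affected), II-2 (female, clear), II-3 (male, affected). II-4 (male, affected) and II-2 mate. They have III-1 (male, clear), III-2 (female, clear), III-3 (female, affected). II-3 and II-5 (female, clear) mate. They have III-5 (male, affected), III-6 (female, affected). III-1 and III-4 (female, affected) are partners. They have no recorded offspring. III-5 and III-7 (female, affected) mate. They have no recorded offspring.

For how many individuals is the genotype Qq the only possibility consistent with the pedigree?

6

Obligate heterozygotes: I-1 is affected so carries Q and passed q to II-2 (qq), so I-1 is Qq; I-2 is affected so carries Q and passed q to II-2 (qq), so I-2 is Qq; II-4 is affected so carries Q and passed q to III-1 (qq), so II-4 is Qq; III-3 is affected so carries Q and received q from II-2 (qq), so III-3 is Qq; III-5 is affected so carries Q and received q from II-5 (qq), so III-5 is Qq; III-6 is affected so carries Q and received q from II-5 (qq), so III-6 is Qq.
Every other individual is either homozygous by phenotype or has at least one consistent homozygous assignment, so the count is 6.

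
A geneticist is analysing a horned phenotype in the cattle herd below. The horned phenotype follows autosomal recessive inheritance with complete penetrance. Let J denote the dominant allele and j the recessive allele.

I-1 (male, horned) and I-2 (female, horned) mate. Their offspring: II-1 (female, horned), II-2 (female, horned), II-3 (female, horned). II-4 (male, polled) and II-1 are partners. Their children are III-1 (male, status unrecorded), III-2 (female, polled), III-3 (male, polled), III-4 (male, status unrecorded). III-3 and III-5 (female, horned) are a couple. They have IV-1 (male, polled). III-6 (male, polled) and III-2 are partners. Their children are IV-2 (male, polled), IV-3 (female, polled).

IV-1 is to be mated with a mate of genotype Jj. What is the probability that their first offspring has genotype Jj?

IV-1 is polled so carries J and received j from III-5 (jj), so IV-1 is Jj.
The cross gives 1/4 JJ : 1/2 Jj : 1/4 jj, so P(offspring has genotype Jj) = 1/2.

1/2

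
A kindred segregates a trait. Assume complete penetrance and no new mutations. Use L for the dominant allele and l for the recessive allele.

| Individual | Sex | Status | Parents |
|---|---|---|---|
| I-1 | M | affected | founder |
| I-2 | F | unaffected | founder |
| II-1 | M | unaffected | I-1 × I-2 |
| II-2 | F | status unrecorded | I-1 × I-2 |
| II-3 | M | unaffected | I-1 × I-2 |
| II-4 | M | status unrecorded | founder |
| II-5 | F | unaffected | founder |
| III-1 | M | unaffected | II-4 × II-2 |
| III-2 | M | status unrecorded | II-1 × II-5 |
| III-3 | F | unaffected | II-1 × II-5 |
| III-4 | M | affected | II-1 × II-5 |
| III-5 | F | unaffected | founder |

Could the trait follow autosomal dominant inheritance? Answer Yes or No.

Under autosomal dominant, III-4 (affected, male) cannot arise from II-1 (unaffected) × II-5 (unaffected).

No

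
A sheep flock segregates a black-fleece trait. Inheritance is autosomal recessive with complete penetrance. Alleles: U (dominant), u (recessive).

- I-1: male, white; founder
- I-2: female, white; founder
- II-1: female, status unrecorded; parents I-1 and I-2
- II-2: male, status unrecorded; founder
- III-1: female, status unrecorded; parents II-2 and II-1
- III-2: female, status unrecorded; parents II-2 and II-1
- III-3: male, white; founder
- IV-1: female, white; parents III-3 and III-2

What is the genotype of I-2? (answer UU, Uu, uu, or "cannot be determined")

cannot be determined

I-2's phenotype allows UU or Uu, and no parent or child forces a single allele at both positions; consistent genotype assignments exist with I-2 as UU or Uu.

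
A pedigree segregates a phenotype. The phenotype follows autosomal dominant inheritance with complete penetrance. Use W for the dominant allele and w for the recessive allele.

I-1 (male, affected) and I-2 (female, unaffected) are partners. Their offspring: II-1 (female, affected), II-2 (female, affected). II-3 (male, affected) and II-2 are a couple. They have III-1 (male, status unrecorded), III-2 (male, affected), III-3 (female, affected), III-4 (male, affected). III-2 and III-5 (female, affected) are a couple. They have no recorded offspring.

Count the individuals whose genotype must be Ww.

2

Obligate heterozygotes: II-1 is affected so carries W and received w from I-2 (ww), so II-1 is Ww; II-2 is affected so carries W and received w from I-2 (ww), so II-2 is Ww.
Every other individual is either homozygous by phenotype or has at least one consistent homozygous assignment, so the count is 2.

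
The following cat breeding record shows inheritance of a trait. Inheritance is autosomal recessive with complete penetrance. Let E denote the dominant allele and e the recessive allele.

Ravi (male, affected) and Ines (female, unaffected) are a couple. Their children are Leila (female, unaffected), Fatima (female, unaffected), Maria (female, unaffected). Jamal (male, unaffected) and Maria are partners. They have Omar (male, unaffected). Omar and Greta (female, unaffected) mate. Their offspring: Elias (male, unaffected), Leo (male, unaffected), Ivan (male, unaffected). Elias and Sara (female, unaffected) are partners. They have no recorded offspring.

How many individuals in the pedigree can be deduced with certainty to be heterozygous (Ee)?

3

Obligate heterozygotes: Leila is unaffected so carries E and received e from Ravi (ee), so Leila is Ee; Fatima is unaffected so carries E and received e from Ravi (ee), so Fatima is Ee; Maria is unaffected so carries E and received e from Ravi (ee), so Maria is Ee.
Every other individual is either homozygous by phenotype or has at least one consistent homozygous assignment, so the count is 3.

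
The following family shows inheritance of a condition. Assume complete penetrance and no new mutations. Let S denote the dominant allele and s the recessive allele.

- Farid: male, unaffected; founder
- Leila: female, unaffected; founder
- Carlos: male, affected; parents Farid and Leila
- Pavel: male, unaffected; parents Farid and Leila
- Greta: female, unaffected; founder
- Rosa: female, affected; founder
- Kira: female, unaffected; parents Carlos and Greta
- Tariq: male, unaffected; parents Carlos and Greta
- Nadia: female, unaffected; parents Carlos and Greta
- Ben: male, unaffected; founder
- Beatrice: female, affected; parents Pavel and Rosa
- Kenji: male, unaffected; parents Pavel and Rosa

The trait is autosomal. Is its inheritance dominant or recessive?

Farid and Leila are both unaffected yet have an affected child Carlos. Under dominance, an affected child requires at least one affected parent, so the trait cannot be dominant.

recessive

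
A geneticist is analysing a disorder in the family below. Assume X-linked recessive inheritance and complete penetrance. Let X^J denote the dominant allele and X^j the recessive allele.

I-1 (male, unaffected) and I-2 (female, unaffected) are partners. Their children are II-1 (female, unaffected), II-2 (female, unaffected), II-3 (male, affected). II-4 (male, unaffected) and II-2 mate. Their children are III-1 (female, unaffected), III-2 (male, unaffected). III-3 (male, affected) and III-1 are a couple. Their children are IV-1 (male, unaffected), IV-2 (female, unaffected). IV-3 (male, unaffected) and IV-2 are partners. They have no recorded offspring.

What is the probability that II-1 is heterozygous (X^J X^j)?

1/2

I-1 is unaffected, so I-1 is X^J Y.
I-2 is unaffected so carries J and passed j to II-3 (X^j Y), so I-2 is X^J X^j.
Their cross gives offspring ratios 1/2 X^J X^J : 1/2 X^J X^j. Conditioning on II-1 being unaffected, P(X^J X^j) = 1/2 / 1 = 1/2.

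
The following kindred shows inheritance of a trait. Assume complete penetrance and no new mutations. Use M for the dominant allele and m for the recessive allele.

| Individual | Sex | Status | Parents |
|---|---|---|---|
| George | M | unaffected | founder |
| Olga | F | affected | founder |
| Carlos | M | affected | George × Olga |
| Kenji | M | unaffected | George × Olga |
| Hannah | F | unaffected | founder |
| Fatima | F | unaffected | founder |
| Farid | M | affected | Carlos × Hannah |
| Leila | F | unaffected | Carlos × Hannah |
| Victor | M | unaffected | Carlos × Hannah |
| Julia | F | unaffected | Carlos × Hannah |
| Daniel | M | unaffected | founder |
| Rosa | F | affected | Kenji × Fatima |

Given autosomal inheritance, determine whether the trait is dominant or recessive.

recessive

Kenji and Fatima are both unaffected yet have an affected child Rosa. Under dominance, an affected child requires at least one affected parent, so the trait cannot be dominant.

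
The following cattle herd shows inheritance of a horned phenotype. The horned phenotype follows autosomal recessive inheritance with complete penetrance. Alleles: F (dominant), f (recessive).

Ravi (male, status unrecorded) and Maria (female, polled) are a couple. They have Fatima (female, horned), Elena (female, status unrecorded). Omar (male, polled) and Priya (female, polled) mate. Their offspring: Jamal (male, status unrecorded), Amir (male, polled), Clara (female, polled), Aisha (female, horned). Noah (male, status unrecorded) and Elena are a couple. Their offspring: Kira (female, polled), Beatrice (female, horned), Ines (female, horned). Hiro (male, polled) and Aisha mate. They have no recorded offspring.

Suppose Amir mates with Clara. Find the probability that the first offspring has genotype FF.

4/9

Omar is polled so carries F and passed f to Aisha (ff), so Omar is Ff.
Priya is polled so carries F and passed f to Aisha (ff), so Priya is Ff.
Amir is a polled offspring of Omar (Ff) × Priya (Ff), whose cross gives 1/4 FF : 1/2 Ff : 1/4 ff; conditioning on being polled, Amir is FF with probability 1/3, Ff with probability 2/3.
Clara is a polled offspring of Omar (Ff) × Priya (Ff), whose cross gives 1/4 FF : 1/2 Ff : 1/4 ff; conditioning on being polled, Clara is FF with probability 1/3, Ff with probability 2/3.
Summing over parental genotype combinations, P(offspring has genotype FF) = 1/9·1 + 2/9·1/2 + 2/9·1/2 + 4/9·1/4 = 4/9.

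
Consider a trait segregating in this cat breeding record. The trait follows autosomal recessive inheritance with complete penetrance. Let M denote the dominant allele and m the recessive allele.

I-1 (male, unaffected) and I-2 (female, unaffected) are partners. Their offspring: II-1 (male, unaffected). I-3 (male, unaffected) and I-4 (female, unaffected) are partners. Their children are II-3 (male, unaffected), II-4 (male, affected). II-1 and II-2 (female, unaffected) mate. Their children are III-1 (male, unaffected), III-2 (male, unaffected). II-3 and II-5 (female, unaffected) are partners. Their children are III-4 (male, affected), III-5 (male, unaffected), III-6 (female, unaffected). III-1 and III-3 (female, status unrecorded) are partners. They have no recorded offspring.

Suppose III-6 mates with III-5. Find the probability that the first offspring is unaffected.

8/9

II-3 is unaffected so carries M and passed m to III-4 (mm), so II-3 is Mm.
II-5 is unaffected so carries M and passed m to III-4 (mm), so II-5 is Mm.
III-6 is an unaffected offspring of II-3 (Mm) × II-5 (Mm), whose cross gives 1/4 MM : 1/2 Mm : 1/4 mm; conditioning on being unaffected, III-6 is MM with probability 1/3, Mm with probability 2/3.
III-5 is an unaffected offspring of II-3 (Mm) × II-5 (Mm), whose cross gives 1/4 MM : 1/2 Mm : 1/4 mm; conditioning on being unaffected, III-5 is MM with probability 1/3, Mm with probability 2/3.
Summing over parental genotype combinations, P(offspring is unaffected) = 1/9·1 + 2/9·1 + 2/9·1 + 4/9·3/4 = 8/9.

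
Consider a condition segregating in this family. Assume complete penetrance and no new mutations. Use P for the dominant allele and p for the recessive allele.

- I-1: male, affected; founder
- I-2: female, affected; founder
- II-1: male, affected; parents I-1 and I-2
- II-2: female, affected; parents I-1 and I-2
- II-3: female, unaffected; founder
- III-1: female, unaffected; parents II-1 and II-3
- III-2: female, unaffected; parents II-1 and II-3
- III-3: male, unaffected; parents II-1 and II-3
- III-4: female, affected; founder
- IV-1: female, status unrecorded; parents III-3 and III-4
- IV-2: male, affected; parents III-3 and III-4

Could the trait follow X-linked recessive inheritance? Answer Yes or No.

A consistent assignment under X-linked recessive exists: I-1 X^p Y, I-2 X^p X^p, II-1 X^p Y, II-2 X^p X^p, II-3 X^P X^P, III-1 X^P X^p, III-2 X^P X^p, III-3 X^P Y, III-4 X^p X^p, IV-1 X^P X^p, IV-2 X^p Y.
In this assignment every recorded phenotype matches its genotype and every non-founder's genotype is obtainable from its parents' genotypes, so the pedigree is consistent.

Yes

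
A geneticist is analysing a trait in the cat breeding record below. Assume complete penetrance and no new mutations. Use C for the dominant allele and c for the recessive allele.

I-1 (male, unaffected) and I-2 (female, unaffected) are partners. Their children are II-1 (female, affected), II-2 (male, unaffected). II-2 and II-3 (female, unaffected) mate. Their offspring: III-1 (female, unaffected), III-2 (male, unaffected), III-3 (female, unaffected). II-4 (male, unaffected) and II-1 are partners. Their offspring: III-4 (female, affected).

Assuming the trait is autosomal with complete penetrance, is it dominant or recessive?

I-1 and I-2 are both unaffected yet have an affected child II-1. Under dominance, an affected child requires at least one affected parent, so the trait cannot be dominant.

recessive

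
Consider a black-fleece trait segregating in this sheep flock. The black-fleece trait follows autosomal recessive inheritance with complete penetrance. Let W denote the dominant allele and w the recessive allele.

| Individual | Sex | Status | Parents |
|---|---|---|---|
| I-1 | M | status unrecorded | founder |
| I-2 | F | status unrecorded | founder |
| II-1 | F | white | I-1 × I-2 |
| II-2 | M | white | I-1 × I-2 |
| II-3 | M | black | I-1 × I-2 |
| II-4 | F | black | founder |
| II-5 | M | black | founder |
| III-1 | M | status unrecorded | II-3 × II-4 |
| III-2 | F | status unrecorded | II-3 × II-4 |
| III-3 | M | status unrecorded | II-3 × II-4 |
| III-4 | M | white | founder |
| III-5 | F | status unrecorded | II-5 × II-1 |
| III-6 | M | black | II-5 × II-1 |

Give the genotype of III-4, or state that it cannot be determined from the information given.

cannot be determined

III-4's phenotype allows WW or Ww, and no parent or child forces a single allele at both positions; consistent genotype assignments exist with III-4 as WW or Ww.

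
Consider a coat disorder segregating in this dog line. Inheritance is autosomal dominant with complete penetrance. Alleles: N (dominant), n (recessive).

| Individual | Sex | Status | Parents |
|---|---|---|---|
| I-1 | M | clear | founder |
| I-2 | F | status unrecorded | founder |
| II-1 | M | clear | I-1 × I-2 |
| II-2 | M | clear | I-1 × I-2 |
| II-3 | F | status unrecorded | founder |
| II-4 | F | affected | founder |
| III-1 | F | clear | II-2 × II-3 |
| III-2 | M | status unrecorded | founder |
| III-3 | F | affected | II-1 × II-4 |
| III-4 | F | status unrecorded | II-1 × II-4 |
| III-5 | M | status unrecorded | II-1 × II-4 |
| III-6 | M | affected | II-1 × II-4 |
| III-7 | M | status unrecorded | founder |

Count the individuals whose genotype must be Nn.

Obligate heterozygotes: III-3 is affected so carries N and received n from II-1 (nn), so III-3 is Nn; III-6 is affected so carries N and received n from II-1 (nn), so III-6 is Nn.
Every other individual is either homozygous by phenotype or has at least one consistent homozygous assignment, so the count is 2.

2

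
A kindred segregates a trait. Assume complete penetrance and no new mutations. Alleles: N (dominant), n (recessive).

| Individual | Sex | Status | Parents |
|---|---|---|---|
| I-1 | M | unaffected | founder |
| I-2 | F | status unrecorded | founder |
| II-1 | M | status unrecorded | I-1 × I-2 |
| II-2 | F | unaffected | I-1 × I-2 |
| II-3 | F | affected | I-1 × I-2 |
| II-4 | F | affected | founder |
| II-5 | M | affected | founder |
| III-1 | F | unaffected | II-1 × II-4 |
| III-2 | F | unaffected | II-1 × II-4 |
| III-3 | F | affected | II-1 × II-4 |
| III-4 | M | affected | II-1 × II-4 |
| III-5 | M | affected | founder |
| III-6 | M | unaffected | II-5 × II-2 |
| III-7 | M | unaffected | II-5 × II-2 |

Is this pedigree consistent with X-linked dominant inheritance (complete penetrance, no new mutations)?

A consistent assignment under X-linked dominant exists: I-1 X^n Y, I-2 X^N X^n, II-1 X^n Y, II-2 X^n X^n, II-3 X^N X^n, II-4 X^N X^n, II-5 X^N Y, III-1 X^n X^n, III-2 X^n X^n, III-3 X^N X^n, III-4 X^N Y, III-5 X^N Y, III-6 X^n Y, III-7 X^n Y.
In this assignment every recorded phenotype matches its genotype and every non-founder's genotype is obtainable from its parents' genotypes, so the pedigree is consistent.

Yes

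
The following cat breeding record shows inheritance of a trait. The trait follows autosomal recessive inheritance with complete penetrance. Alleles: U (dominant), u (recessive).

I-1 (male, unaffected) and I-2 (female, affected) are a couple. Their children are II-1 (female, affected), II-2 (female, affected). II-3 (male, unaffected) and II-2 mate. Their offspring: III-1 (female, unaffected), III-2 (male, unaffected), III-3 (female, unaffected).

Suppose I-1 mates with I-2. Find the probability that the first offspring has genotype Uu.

I-1 is unaffected so carries U and passed u to II-1 (uu), so I-1 is Uu.
I-2 is affected, so I-2 is uu.
The cross gives 1/2 Uu : 1/2 uu, so P(offspring has genotype Uu) = 1/2.

1/2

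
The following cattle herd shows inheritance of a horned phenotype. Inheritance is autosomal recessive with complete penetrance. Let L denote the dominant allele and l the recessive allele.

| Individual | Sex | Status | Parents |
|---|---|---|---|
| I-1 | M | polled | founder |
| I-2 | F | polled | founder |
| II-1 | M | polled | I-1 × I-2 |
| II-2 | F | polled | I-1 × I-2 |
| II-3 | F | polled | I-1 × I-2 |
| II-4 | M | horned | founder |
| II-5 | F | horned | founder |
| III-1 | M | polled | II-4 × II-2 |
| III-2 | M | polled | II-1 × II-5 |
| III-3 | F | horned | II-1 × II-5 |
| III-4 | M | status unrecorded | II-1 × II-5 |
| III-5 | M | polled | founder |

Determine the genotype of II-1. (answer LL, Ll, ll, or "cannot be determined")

From phenotype alone, II-1 is LL or Ll.
II-1 is polled so carries L and passed l to III-3 (ll), so II-1 is Ll.

Ll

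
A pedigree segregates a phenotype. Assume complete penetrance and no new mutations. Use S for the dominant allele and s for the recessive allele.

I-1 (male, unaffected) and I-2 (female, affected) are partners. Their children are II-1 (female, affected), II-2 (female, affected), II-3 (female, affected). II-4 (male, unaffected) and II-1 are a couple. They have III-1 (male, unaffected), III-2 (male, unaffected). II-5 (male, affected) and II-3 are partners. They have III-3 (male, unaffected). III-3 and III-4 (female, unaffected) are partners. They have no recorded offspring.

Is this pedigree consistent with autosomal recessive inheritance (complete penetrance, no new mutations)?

Under autosomal recessive, III-3 (unaffected, male) cannot arise from II-5 (affected) × II-3 (affected).

No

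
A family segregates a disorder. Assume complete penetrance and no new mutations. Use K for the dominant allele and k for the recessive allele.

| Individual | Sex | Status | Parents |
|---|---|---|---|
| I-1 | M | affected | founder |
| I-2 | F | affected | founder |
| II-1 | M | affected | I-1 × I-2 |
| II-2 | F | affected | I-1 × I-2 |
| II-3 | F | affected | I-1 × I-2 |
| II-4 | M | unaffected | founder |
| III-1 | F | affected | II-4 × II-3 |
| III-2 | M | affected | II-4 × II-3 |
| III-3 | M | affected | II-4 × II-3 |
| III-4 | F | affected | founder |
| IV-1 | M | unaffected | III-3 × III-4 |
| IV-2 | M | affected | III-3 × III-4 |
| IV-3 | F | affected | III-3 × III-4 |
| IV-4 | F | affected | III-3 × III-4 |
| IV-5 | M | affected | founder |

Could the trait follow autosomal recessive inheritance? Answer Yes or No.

Under autosomal recessive, IV-1 (unaffected, male) cannot arise from III-3 (affected) × III-4 (affected).

No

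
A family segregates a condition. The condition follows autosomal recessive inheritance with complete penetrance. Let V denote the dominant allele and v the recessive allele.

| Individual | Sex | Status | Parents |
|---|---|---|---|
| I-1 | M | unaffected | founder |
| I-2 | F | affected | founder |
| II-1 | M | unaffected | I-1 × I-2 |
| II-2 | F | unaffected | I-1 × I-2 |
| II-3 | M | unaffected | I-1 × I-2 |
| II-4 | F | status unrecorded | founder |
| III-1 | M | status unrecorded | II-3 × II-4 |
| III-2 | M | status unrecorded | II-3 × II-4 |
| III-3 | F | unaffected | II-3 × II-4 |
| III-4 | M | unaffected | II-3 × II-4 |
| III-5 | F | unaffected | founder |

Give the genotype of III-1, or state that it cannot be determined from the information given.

cannot be determined

III-1's phenotype is unrecorded, and no parent or child forces a single allele at both positions; consistent genotype assignments exist with III-1 as VV or Vv or vv.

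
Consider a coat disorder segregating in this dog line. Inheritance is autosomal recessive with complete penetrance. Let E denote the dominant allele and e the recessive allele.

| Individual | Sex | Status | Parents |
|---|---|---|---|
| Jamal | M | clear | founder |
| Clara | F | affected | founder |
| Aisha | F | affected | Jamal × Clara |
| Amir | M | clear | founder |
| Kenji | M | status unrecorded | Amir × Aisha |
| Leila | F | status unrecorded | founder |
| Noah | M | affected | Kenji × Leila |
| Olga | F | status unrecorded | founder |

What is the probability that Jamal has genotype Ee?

1

Jamal is clear so carries E and passed e to Aisha (ee), so Jamal is Ee, giving P(Ee) = 1.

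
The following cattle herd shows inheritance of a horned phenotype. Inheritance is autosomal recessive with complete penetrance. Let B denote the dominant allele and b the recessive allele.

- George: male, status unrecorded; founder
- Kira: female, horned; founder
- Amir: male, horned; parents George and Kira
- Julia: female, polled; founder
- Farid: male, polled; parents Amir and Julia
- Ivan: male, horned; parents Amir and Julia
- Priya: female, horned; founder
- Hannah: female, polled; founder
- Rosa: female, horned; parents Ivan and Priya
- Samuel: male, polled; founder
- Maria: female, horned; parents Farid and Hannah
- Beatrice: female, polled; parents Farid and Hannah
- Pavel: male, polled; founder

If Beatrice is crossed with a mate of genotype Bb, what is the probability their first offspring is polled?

5/6

Farid is polled so carries B and received b from Amir (bb), so Farid is Bb.
Hannah is polled so carries B and passed b to Maria (bb), so Hannah is Bb.
Beatrice is a polled offspring of Farid (Bb) × Hannah (Bb), whose cross gives 1/4 BB : 1/2 Bb : 1/4 bb; conditioning on being polled, Beatrice is BB with probability 1/3, Bb with probability 2/3.
Summing over parental genotype combinations, P(offspring is polled) = 1/3·1 + 2/3·3/4 = 5/6.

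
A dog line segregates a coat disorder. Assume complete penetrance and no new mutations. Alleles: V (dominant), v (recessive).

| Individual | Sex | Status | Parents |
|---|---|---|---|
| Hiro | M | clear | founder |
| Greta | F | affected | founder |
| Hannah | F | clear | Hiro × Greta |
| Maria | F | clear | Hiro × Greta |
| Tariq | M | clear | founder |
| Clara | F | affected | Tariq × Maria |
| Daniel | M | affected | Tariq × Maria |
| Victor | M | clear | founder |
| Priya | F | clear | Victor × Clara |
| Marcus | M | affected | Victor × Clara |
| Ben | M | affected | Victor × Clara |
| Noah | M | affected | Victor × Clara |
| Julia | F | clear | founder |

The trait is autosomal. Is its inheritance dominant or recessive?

Tariq and Maria are both clear yet have an affected child Clara. Under dominance, an affected child requires at least one affected parent, so the trait cannot be dominant.

recessive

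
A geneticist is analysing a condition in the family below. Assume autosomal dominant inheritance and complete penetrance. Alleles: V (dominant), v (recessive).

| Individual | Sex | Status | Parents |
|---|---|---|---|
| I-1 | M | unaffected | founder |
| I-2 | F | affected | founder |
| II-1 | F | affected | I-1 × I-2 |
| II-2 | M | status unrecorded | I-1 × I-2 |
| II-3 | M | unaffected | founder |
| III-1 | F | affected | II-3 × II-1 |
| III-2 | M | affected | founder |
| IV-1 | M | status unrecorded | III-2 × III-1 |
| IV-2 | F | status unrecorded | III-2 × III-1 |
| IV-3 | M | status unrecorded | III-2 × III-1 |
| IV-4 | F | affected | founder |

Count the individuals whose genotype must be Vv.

2

Obligate heterozygotes: II-1 is affected so carries V and received v from I-1 (vv), so II-1 is Vv; III-1 is affected so carries V and received v from II-3 (vv), so III-1 is Vv.
Every other individual is either homozygous by phenotype or has at least one consistent homozygous assignment, so the count is 2.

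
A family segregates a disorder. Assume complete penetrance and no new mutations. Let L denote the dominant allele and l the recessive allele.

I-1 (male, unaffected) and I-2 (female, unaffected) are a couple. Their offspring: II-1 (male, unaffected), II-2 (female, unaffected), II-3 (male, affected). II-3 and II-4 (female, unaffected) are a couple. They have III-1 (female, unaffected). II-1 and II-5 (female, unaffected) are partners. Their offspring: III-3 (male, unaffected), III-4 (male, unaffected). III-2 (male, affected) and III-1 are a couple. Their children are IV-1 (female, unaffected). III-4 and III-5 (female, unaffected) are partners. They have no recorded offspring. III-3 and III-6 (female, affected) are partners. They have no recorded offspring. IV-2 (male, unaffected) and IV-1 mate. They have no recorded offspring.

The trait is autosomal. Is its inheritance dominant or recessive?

recessive

I-1 and I-2 are both unaffected yet have an affected child II-3. Under dominance, an affected child requires at least one affected parent, so the trait cannot be dominant.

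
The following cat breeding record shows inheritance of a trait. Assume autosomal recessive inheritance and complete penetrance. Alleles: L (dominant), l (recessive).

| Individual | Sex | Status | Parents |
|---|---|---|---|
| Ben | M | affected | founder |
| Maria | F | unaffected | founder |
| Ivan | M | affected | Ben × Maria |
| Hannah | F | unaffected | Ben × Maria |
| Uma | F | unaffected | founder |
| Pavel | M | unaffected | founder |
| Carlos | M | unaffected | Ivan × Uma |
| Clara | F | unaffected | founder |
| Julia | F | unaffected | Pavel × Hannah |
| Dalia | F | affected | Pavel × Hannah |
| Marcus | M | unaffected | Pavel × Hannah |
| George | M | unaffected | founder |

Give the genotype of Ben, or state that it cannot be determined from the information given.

Ben is affected, so Ben is ll.

ll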